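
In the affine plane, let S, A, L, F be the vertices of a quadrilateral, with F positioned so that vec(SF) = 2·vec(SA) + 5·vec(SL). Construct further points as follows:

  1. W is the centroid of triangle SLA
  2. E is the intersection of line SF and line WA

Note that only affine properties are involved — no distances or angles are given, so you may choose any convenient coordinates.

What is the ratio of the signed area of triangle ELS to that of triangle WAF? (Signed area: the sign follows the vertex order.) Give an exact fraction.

[ELS]:[WAF] = 1/22

Choose coordinates S = (0, 0), A = (1, 0), L = (0, 1), F = (2, 5).
1. W is the centroid of triangle SLA ⇒ W = (1/3, 1/3)
2. E is the intersection of line SF and line WA ⇒ E = (1/6, 5/12)
2·[ELS] = 1/6, 2·[WAF] = 11/3
[ELS]:[WAF] = 1/6:11/3 = 1/22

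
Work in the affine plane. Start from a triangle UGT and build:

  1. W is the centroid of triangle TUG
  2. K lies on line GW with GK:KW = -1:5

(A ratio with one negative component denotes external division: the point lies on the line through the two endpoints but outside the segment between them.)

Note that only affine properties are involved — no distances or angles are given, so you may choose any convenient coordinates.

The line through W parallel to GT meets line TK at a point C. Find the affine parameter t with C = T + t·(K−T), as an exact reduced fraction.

t = -4

Set U = (0, 0), G = (1, 0), T = (0, 1); any affine frame gives the same invariant.
1. W is the centroid of triangle TUG ⇒ W = (1/3, 1/3)
2. K lies on line GW with GK:KW = -1:5 ⇒ K = (7/6, -1/12)
through W parallel to GT: direction (-1, 1); meets TK at C = (-14/3, 16/3)
C = T + t·(K−T) with t = -4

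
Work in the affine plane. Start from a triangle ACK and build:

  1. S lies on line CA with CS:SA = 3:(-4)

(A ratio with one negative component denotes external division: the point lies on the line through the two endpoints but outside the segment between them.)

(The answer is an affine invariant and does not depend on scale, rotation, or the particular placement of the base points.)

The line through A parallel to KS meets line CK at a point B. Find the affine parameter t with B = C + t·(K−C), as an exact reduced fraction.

t = -1/3

Assign A = (0, 0), C = (1, 0), K = (0, 1) — the answer is frame-independent, so this choice is without loss of generality.
1. S lies on line CA with CS:SA = 3:(-4) ⇒ S = (4, 0)
through A parallel to KS: direction (4, -1); meets CK at B = (4/3, -1/3)
B = C + t·(K−C) with t = -1/3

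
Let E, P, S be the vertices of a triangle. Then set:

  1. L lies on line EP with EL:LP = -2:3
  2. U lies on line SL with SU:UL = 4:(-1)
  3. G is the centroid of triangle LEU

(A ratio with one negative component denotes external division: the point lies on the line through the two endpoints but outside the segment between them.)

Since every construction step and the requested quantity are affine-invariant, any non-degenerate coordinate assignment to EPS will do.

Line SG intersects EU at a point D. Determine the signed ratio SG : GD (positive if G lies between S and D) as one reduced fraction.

SG:GD = 11

Set E = (0, 0), P = (1, 0), S = (0, 1); any affine frame gives the same invariant.
1. L lies on line EP with EL:LP = -2:3 ⇒ L = (-2, 0)
2. U lies on line SL with SU:UL = 4:(-1) ⇒ U = (-8/3, -1/3)
3. G is the centroid of triangle LEU ⇒ G = (-14/9, -1/9)
line SG meets EU at D = (-56/33, -7/33)
G = S + t·(D−S) with t = 11/12, so SG:GD = 11/12:1/12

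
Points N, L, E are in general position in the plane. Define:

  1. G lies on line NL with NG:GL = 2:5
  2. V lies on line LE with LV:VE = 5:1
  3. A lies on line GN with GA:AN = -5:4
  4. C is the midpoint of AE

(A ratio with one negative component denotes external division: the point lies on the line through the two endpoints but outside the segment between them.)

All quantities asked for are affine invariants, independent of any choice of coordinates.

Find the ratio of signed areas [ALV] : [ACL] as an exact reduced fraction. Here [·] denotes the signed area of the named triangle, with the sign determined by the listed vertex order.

Work in coordinates with N = (0, 0), L = (1, 0), E = (0, 1).
1. G lies on line NL with NG:GL = 2:5 ⇒ G = (2/7, 0)
2. V lies on line LE with LV:VE = 5:1 ⇒ V = (1/6, 5/6)
3. A lies on line GN with GA:AN = -5:4 ⇒ A = (-8/7, 0)
4. C is the midpoint of AE ⇒ C = (-4/7, 1/2)
2·[ALV] = 25/14, 2·[ACL] = -15/14
[ALV]:[ACL] = 25/14:-15/14 = -5/3

[ALV]:[ACL] = -5/3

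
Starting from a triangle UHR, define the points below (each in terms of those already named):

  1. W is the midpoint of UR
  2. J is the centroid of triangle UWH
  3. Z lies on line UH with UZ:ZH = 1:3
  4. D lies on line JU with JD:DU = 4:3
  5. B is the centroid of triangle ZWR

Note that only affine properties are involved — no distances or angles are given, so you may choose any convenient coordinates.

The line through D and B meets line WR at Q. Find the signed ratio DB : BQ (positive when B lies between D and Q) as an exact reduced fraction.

Work in coordinates with U = (0, 0), H = (1, 0), R = (0, 1).
1. W is the midpoint of UR ⇒ W = (0, 1/2)
2. J is the centroid of triangle UWH ⇒ J = (1/3, 1/6)
3. Z lies on line UH with UZ:ZH = 1:3 ⇒ Z = (1/4, 0)
4. D lies on line JU with JD:DU = 4:3 ⇒ D = (1/7, 1/14)
5. B is the centroid of triangle ZWR ⇒ B = (1/12, 1/2)
line DB meets WR at Q = (0, 11/10)
B = D + t·(Q−D) with t = 5/12, so DB:BQ = 5/12:7/12

DB:BQ = 5/7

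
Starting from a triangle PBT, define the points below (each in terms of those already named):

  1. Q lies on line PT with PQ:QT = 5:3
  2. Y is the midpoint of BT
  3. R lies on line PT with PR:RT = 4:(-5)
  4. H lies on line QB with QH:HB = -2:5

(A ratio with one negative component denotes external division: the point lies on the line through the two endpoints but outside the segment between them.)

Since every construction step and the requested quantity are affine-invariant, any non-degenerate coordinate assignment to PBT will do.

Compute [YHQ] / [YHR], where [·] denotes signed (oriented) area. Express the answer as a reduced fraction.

[YHQ]:[YHR] = 6/265

Assign P = (0, 0), B = (1, 0), T = (0, 1) — the answer is frame-independent, so this choice is without loss of generality.
1. Q lies on line PT with PQ:QT = 5:3 ⇒ Q = (0, 5/8)
2. Y is the midpoint of BT ⇒ Y = (1/2, 1/2)
3. R lies on line PT with PR:RT = 4:(-5) ⇒ R = (0, -4)
4. H lies on line QB with QH:HB = -2:5 ⇒ H = (-2/3, 25/24)
2·[YHQ] = 1/8, 2·[YHR] = 265/48
[YHQ]:[YHR] = 1/8:265/48 = 6/265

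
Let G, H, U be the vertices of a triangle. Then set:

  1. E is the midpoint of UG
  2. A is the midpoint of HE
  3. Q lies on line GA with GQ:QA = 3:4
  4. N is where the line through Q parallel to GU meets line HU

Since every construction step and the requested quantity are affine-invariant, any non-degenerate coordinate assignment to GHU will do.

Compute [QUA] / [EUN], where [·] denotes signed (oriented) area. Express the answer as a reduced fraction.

[QUA]:[EUN] = 8/3

Work in coordinates with G = (0, 0), H = (1, 0), U = (0, 1).
1. E is the midpoint of UG ⇒ E = (0, 1/2)
2. A is the midpoint of HE ⇒ A = (1/2, 1/4)
3. Q lies on line GA with GQ:QA = 3:4 ⇒ Q = (3/14, 3/28)
4. N is where the line through Q parallel to GU meets line HU ⇒ N = (3/14, 11/14)
2·[QUA] = -2/7, 2·[EUN] = -3/28
[QUA]:[EUN] = -2/7:-3/28 = 8/3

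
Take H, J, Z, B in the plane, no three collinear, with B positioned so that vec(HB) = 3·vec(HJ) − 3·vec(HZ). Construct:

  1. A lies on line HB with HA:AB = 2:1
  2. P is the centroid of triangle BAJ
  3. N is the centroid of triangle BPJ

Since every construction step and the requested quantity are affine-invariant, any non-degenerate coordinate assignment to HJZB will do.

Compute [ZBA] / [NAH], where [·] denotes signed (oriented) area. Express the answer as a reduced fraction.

Set H = (0, 0), J = (1, 0), Z = (0, 1), B = (3, -3); any affine frame gives the same invariant.
1. A lies on line HB with HA:AB = 2:1 ⇒ A = (2, -2)
2. P is the centroid of triangle BAJ ⇒ P = (2, -5/3)
3. N is the centroid of triangle BPJ ⇒ N = (2, -14/9)
2·[ZBA] = -1, 2·[NAH] = -8/9
[ZBA]:[NAH] = -1:-8/9 = 9/8

[ZBA]:[NAH] = 9/8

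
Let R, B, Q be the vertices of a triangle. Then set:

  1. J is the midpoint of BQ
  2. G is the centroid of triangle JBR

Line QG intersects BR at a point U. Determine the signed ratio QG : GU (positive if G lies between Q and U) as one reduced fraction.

QG:GU = 5

Choose coordinates R = (0, 0), B = (1, 0), Q = (0, 1).
1. J is the midpoint of BQ ⇒ J = (1/2, 1/2)
2. G is the centroid of triangle JBR ⇒ G = (1/2, 1/6)
line QG meets BR at U = (3/5, 0)
G = Q + t·(U−Q) with t = 5/6, so QG:GU = 5/6:1/6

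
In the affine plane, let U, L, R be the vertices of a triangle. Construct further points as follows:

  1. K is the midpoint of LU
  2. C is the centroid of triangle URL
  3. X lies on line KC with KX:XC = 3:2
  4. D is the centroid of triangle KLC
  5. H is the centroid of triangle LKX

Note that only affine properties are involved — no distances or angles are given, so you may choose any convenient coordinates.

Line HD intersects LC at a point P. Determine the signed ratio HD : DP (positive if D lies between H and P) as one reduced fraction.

HD:DP = 2/5

Set U = (0, 0), L = (1, 0), R = (0, 1); any affine frame gives the same invariant.
1. K is the midpoint of LU ⇒ K = (1/2, 0)
2. C is the centroid of triangle URL ⇒ C = (1/3, 1/3)
3. X lies on line KC with KX:XC = 3:2 ⇒ X = (2/5, 1/5)
4. D is the centroid of triangle KLC ⇒ D = (11/18, 1/9)
5. H is the centroid of triangle LKX ⇒ H = (19/30, 1/15)
line HD meets LC at P = (5/9, 2/9)
D = H + t·(P−H) with t = 2/7, so HD:DP = 2/7:5/7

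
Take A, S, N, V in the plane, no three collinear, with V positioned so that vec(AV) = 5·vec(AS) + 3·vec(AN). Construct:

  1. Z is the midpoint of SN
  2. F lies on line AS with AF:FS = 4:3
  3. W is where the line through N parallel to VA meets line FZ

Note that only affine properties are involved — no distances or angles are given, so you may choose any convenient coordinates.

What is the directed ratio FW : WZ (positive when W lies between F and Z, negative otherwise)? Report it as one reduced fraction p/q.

Work in coordinates with A = (0, 0), S = (1, 0), N = (0, 1), V = (5, 3).
1. Z is the midpoint of SN ⇒ Z = (1/2, 1/2)
2. F lies on line AS with AF:FS = 4:3 ⇒ F = (4/7, 0)
3. W is where the line through N parallel to VA meets line FZ ⇒ W = (15/38, 47/38)
W = F + t·(Z−F) with t = 47/19, so FW:WZ = t:(1−t) = 47/19:-28/19

FW:WZ = -47/28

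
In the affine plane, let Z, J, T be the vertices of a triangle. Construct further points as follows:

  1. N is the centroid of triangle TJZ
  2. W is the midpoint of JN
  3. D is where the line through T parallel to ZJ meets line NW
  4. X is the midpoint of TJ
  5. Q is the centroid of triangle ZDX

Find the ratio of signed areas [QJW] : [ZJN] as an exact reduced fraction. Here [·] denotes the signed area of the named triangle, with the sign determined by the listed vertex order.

[QJW]:[ZJN] = 1/12

Work in coordinates with Z = (0, 0), J = (1, 0), T = (0, 1).
1. N is the centroid of triangle TJZ ⇒ N = (1/3, 1/3)
2. W is the midpoint of JN ⇒ W = (2/3, 1/6)
3. D is where the line through T parallel to ZJ meets line NW ⇒ D = (-1, 1)
4. X is the midpoint of TJ ⇒ X = (1/2, 1/2)
5. Q is the centroid of triangle ZDX ⇒ Q = (-1/6, 1/2)
2·[QJW] = 1/36, 2·[ZJN] = 1/3
[QJW]:[ZJN] = 1/36:1/3 = 1/12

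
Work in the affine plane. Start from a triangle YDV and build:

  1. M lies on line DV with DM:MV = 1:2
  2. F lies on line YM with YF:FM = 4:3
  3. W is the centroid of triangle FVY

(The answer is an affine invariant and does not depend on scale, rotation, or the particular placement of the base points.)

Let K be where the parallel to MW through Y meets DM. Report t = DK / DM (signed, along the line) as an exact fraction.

t = -2/5

Set Y = (0, 0), D = (1, 0), V = (0, 1); any affine frame gives the same invariant.
1. M lies on line DV with DM:MV = 1:2 ⇒ M = (2/3, 1/3)
2. F lies on line YM with YF:FM = 4:3 ⇒ F = (8/21, 4/21)
3. W is the centroid of triangle FVY ⇒ W = (8/63, 25/63)
through Y parallel to MW: direction (-34/63, 4/63); meets DM at K = (17/15, -2/15)
K = D + t·(M−D) with t = -2/5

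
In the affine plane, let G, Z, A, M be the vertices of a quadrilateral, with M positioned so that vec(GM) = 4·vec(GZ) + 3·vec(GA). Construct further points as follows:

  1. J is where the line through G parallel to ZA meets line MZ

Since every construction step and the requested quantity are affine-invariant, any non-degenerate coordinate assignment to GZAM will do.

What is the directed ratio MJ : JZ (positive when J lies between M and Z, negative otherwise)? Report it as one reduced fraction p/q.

Work in coordinates with G = (0, 0), Z = (1, 0), A = (0, 1), M = (4, 3).
1. J is where the line through G parallel to ZA meets line MZ ⇒ J = (1/2, -1/2)
J = M + t·(Z−M) with t = 7/6, so MJ:JZ = t:(1−t) = 7/6:-1/6

MJ:JZ = -7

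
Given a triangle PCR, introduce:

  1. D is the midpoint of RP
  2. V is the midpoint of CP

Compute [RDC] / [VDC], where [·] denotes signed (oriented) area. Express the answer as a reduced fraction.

[RDC]:[VDC] = -2

Choose coordinates P = (0, 0), C = (1, 0), R = (0, 1).
1. D is the midpoint of RP ⇒ D = (0, 1/2)
2. V is the midpoint of CP ⇒ V = (1/2, 0)
2·[RDC] = 1/2, 2·[VDC] = -1/4
[RDC]:[VDC] = 1/2:-1/4 = -2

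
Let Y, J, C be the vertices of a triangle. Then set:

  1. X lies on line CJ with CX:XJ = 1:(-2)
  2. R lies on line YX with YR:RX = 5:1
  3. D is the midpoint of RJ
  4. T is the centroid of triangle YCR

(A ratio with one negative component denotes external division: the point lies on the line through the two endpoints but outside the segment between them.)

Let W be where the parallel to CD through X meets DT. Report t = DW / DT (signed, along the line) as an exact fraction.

Choose coordinates Y = (0, 0), J = (1, 0), C = (0, 1).
1. X lies on line CJ with CX:XJ = 1:(-2) ⇒ X = (-1, 2)
2. R lies on line YX with YR:RX = 5:1 ⇒ R = (-5/6, 5/3)
3. D is the midpoint of RJ ⇒ D = (1/12, 5/6)
4. T is the centroid of triangle YCR ⇒ T = (-5/18, 8/9)
through X parallel to CD: direction (1/12, -1/6); meets DT at W = (-11/24, 11/12)
W = D + t·(T−D) with t = 3/2

t = 3/2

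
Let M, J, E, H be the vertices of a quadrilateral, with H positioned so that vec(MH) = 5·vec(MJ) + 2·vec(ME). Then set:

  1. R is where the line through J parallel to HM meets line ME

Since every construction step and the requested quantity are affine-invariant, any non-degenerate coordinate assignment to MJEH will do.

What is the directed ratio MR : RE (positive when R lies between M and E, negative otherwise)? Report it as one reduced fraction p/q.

MR:RE = -2/7

Assign M = (0, 0), J = (1, 0), E = (0, 1), H = (5, 2) — the answer is frame-independent, so this choice is without loss of generality.
1. R is where the line through J parallel to HM meets line ME ⇒ R = (0, -2/5)
R = M + t·(E−M) with t = -2/5, so MR:RE = t:(1−t) = -2/5:7/5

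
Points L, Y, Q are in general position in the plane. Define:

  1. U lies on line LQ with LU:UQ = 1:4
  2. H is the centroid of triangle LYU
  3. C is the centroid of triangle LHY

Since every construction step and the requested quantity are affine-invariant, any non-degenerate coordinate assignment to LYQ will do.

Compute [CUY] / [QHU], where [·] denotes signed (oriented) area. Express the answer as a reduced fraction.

[CUY]:[QHU] = 1/3

Work in coordinates with L = (0, 0), Y = (1, 0), Q = (0, 1).
1. U lies on line LQ with LU:UQ = 1:4 ⇒ U = (0, 1/5)
2. H is the centroid of triangle LYU ⇒ H = (1/3, 1/15)
3. C is the centroid of triangle LHY ⇒ C = (4/9, 1/45)
2·[CUY] = -4/45, 2·[QHU] = -4/15
[CUY]:[QHU] = -4/45:-4/15 = 1/3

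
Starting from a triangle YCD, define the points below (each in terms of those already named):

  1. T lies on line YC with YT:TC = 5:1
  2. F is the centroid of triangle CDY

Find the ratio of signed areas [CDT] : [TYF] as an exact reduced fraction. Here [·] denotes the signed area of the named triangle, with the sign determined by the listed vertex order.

Choose coordinates Y = (0, 0), C = (1, 0), D = (0, 1).
1. T lies on line YC with YT:TC = 5:1 ⇒ T = (5/6, 0)
2. F is the centroid of triangle CDY ⇒ F = (1/3, 1/3)
2·[CDT] = 1/6, 2·[TYF] = -5/18
[CDT]:[TYF] = 1/6:-5/18 = -3/5

[CDT]:[TYF] = -3/5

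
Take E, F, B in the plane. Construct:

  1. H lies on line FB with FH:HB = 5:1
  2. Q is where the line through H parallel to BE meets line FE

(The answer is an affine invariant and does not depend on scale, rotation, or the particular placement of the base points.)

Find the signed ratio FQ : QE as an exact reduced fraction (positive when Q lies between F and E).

FQ:QE = 5

Choose coordinates E = (0, 0), F = (1, 0), B = (0, 1).
1. H lies on line FB with FH:HB = 5:1 ⇒ H = (1/6, 5/6)
2. Q is where the line through H parallel to BE meets line FE ⇒ Q = (1/6, 0)
Q = F + t·(E−F) with t = 5/6, so FQ:QE = t:(1−t) = 5/6:1/6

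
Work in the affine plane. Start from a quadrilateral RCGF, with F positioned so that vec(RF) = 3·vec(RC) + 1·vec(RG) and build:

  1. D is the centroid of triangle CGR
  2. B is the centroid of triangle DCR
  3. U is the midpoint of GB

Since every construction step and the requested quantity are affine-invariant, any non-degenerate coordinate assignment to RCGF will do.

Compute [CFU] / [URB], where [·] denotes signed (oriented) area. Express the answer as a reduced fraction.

[CFU]:[URB] = 17/2

Assign R = (0, 0), C = (1, 0), G = (0, 1), F = (3, 1) — the answer is frame-independent, so this choice is without loss of generality.
1. D is the centroid of triangle CGR ⇒ D = (1/3, 1/3)
2. B is the centroid of triangle DCR ⇒ B = (4/9, 1/9)
3. U is the midpoint of GB ⇒ U = (2/9, 5/9)
2·[CFU] = 17/9, 2·[URB] = 2/9
[CFU]:[URB] = 17/9:2/9 = 17/2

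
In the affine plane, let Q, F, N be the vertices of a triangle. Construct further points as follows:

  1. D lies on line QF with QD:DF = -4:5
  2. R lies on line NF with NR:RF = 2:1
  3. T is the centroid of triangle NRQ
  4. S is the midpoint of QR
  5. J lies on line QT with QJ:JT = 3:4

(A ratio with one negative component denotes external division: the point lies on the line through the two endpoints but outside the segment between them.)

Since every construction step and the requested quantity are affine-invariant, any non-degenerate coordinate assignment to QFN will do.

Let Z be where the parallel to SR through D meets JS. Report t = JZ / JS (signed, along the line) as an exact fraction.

Work in coordinates with Q = (0, 0), F = (1, 0), N = (0, 1).
1. D lies on line QF with QD:DF = -4:5 ⇒ D = (-4, 0)
2. R lies on line NF with NR:RF = 2:1 ⇒ R = (2/3, 1/3)
3. T is the centroid of triangle NRQ ⇒ T = (2/9, 4/9)
4. S is the midpoint of QR ⇒ S = (1/3, 1/6)
5. J lies on line QT with QJ:JT = 3:4 ⇒ J = (2/21, 4/21)
through D parallel to SR: direction (1/3, 1/6); meets JS at Z = (-3, 1/2)
Z = J + t·(S−J) with t = -13

t = -13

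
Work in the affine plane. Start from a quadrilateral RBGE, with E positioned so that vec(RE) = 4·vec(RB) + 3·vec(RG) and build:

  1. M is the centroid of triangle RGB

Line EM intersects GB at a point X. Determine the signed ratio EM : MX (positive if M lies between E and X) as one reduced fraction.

EM:MX = -19

Set R = (0, 0), B = (1, 0), G = (0, 1), E = (4, 3); any affine frame gives the same invariant.
1. M is the centroid of triangle RGB ⇒ M = (1/3, 1/3)
line EM meets GB at X = (10/19, 9/19)
M = E + t·(X−E) with t = 19/18, so EM:MX = 19/18:-1/18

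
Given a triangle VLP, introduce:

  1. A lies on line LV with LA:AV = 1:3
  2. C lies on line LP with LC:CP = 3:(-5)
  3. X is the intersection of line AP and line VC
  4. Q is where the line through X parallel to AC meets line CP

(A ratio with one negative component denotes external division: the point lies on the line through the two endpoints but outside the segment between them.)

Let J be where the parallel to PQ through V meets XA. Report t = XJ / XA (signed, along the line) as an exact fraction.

Set V = (0, 0), L = (1, 0), P = (0, 1); any affine frame gives the same invariant.
1. A lies on line LV with LA:AV = 1:3 ⇒ A = (3/4, 0)
2. C lies on line LP with LC:CP = 3:(-5) ⇒ C = (5/2, -3/2)
3. X is the intersection of line AP and line VC ⇒ X = (15/11, -9/11)
4. Q is where the line through X parallel to AC meets line CP ⇒ Q = (50/11, -39/11)
through V parallel to PQ: direction (50/11, -50/11); meets XA at J = (3, -3)
J = X + t·(A−X) with t = -8/3

t = -8/3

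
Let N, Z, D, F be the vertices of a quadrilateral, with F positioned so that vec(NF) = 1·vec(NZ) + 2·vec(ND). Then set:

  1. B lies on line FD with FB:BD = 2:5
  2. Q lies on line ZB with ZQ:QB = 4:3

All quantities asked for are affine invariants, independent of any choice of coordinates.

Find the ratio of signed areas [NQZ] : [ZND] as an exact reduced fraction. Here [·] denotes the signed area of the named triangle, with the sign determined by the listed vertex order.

[NQZ]:[ZND] = 48/49

Work in coordinates with N = (0, 0), Z = (1, 0), D = (0, 1), F = (1, 2).
1. B lies on line FD with FB:BD = 2:5 ⇒ B = (5/7, 12/7)
2. Q lies on line ZB with ZQ:QB = 4:3 ⇒ Q = (41/49, 48/49)
2·[NQZ] = -48/49, 2·[ZND] = -1
[NQZ]:[ZND] = -48/49:-1 = 48/49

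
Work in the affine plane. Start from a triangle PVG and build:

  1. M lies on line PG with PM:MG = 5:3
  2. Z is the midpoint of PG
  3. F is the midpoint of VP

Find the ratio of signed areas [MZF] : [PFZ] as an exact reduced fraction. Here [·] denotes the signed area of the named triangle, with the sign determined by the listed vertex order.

Set P = (0, 0), V = (1, 0), G = (0, 1); any affine frame gives the same invariant.
1. M lies on line PG with PM:MG = 5:3 ⇒ M = (0, 5/8)
2. Z is the midpoint of PG ⇒ Z = (0, 1/2)
3. F is the midpoint of VP ⇒ F = (1/2, 0)
2·[MZF] = 1/16, 2·[PFZ] = 1/4
[MZF]:[PFZ] = 1/16:1/4 = 1/4

[MZF]:[PFZ] = 1/4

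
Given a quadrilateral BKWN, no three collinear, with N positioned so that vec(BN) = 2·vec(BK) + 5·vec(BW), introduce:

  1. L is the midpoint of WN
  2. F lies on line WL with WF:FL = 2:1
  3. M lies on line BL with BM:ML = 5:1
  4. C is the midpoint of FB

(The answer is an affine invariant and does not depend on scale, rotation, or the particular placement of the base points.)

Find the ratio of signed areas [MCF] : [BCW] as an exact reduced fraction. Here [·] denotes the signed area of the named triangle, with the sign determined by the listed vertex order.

[MCF]:[BCW] = -5/12

Set B = (0, 0), K = (1, 0), W = (0, 1), N = (2, 5); any affine frame gives the same invariant.
1. L is the midpoint of WN ⇒ L = (1, 3)
2. F lies on line WL with WF:FL = 2:1 ⇒ F = (2/3, 7/3)
3. M lies on line BL with BM:ML = 5:1 ⇒ M = (5/6, 5/2)
4. C is the midpoint of FB ⇒ C = (1/3, 7/6)
2·[MCF] = -5/36, 2·[BCW] = 1/3
[MCF]:[BCW] = -5/36:1/3 = -5/12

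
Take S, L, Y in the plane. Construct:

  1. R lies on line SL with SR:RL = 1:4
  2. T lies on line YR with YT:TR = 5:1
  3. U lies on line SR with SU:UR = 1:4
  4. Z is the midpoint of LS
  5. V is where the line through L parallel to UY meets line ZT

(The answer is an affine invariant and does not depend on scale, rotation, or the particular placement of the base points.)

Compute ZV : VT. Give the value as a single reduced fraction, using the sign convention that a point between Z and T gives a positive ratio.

Assign S = (0, 0), L = (1, 0), Y = (0, 1) — the answer is frame-independent, so this choice is without loss of generality.
1. R lies on line SL with SR:RL = 1:4 ⇒ R = (1/5, 0)
2. T lies on line YR with YT:TR = 5:1 ⇒ T = (1/6, 1/6)
3. U lies on line SR with SU:UR = 1:4 ⇒ U = (1/25, 0)
4. Z is the midpoint of LS ⇒ Z = (1/2, 0)
5. V is where the line through L parallel to UY meets line ZT ⇒ V = (99/98, -25/98)
V = Z + t·(T−Z) with t = -75/49, so ZV:VT = t:(1−t) = -75/49:124/49

ZV:VT = -75/124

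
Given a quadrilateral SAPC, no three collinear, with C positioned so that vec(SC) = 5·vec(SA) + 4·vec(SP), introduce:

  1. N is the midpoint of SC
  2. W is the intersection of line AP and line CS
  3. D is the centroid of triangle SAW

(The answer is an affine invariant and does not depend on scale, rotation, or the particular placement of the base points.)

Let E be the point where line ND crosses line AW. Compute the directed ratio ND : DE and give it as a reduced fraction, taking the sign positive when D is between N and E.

ND:DE = -23/2

Choose coordinates S = (0, 0), A = (1, 0), P = (0, 1), C = (5, 4).
1. N is the midpoint of SC ⇒ N = (5/2, 2)
2. W is the intersection of line AP and line CS ⇒ W = (5/9, 4/9)
3. D is the centroid of triangle SAW ⇒ D = (14/27, 4/27)
line ND meets AW at E = (143/207, 64/207)
D = N + t·(E−N) with t = 23/21, so ND:DE = 23/21:-2/21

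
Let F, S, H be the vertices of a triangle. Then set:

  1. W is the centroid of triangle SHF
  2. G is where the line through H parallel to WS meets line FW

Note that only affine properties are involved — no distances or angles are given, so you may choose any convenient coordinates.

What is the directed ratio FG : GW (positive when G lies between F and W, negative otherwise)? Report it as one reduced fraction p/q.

FG:GW = -2

Assign F = (0, 0), S = (1, 0), H = (0, 1) — the answer is frame-independent, so this choice is without loss of generality.
1. W is the centroid of triangle SHF ⇒ W = (1/3, 1/3)
2. G is where the line through H parallel to WS meets line FW ⇒ G = (2/3, 2/3)
G = F + t·(W−F) with t = 2, so FG:GW = t:(1−t) = 2:-1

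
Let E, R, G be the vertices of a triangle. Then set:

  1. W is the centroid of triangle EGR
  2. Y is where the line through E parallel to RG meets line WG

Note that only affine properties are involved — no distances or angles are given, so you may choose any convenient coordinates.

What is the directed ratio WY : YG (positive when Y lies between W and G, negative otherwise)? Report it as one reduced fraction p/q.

Work in coordinates with E = (0, 0), R = (1, 0), G = (0, 1).
1. W is the centroid of triangle EGR ⇒ W = (1/3, 1/3)
2. Y is where the line through E parallel to RG meets line WG ⇒ Y = (1, -1)
Y = W + t·(G−W) with t = -2, so WY:YG = t:(1−t) = -2:3

WY:YG = -2/3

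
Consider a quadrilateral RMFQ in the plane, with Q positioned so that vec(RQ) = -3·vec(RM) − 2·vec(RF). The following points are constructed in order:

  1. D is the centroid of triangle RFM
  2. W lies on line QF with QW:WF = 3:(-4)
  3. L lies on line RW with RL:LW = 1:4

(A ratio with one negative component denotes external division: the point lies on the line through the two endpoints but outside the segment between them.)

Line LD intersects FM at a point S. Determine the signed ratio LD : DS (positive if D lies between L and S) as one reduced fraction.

LD:DS = 79/5

Choose coordinates R = (0, 0), M = (1, 0), F = (0, 1), Q = (-3, -2).
1. D is the centroid of triangle RFM ⇒ D = (1/3, 1/3)
2. W lies on line QF with QW:WF = 3:(-4) ⇒ W = (-12, -11)
3. L lies on line RW with RL:LW = 1:4 ⇒ L = (-12/5, -11/5)
line LD meets FM at S = (40/79, 39/79)
D = L + t·(S−L) with t = 79/84, so LD:DS = 79/84:5/84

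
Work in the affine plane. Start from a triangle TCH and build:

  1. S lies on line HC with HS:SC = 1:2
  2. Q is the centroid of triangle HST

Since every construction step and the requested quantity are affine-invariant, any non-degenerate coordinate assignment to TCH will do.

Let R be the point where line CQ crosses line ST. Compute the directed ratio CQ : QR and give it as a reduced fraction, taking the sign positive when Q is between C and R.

CQ:QR = -7

Work in coordinates with T = (0, 0), C = (1, 0), H = (0, 1).
1. S lies on line HC with HS:SC = 1:2 ⇒ S = (1/3, 2/3)
2. Q is the centroid of triangle HST ⇒ Q = (1/9, 5/9)
line CQ meets ST at R = (5/21, 10/21)
Q = C + t·(R−C) with t = 7/6, so CQ:QR = 7/6:-1/6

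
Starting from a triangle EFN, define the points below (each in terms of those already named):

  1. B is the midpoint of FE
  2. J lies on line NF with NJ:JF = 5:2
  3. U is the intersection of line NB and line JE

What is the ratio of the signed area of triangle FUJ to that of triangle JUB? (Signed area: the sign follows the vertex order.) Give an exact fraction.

[FUJ]:[JUB] = -2

Set E = (0, 0), F = (1, 0), N = (0, 1); any affine frame gives the same invariant.
1. B is the midpoint of FE ⇒ B = (1/2, 0)
2. J lies on line NF with NJ:JF = 5:2 ⇒ J = (5/7, 2/7)
3. U is the intersection of line NB and line JE ⇒ U = (5/12, 1/6)
2·[FUJ] = -5/42, 2·[JUB] = 5/84
[FUJ]:[JUB] = -5/42:5/84 = -2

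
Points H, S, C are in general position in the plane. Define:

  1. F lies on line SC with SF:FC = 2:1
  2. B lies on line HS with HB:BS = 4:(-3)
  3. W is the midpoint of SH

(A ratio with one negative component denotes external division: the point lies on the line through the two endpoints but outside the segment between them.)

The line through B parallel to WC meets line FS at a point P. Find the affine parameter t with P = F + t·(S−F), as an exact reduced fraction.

t = 10

Assign H = (0, 0), S = (1, 0), C = (0, 1) — the answer is frame-independent, so this choice is without loss of generality.
1. F lies on line SC with SF:FC = 2:1 ⇒ F = (1/3, 2/3)
2. B lies on line HS with HB:BS = 4:(-3) ⇒ B = (4, 0)
3. W is the midpoint of SH ⇒ W = (1/2, 0)
through B parallel to WC: direction (-1/2, 1); meets FS at P = (7, -6)
P = F + t·(S−F) with t = 10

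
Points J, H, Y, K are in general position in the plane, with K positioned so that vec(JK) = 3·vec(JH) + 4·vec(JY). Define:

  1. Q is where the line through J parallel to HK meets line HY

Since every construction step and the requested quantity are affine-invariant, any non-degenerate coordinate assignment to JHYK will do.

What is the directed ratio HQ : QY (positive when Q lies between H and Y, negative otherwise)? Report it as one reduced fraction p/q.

Work in coordinates with J = (0, 0), H = (1, 0), Y = (0, 1), K = (3, 4).
1. Q is where the line through J parallel to HK meets line HY ⇒ Q = (1/3, 2/3)
Q = H + t·(Y−H) with t = 2/3, so HQ:QY = t:(1−t) = 2/3:1/3

HQ:QY = 2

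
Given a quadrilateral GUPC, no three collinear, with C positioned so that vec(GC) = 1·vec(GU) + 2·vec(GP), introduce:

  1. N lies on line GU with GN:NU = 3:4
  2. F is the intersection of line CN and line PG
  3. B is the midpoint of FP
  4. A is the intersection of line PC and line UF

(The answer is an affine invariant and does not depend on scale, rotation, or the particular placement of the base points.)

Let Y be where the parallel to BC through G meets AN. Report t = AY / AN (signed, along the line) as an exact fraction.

Choose coordinates G = (0, 0), U = (1, 0), P = (0, 1), C = (1, 2).
1. N lies on line GU with GN:NU = 3:4 ⇒ N = (3/7, 0)
2. F is the intersection of line CN and line PG ⇒ F = (0, -3/2)
3. B is the midpoint of FP ⇒ B = (0, -1/4)
4. A is the intersection of line PC and line UF ⇒ A = (5, 6)
through G parallel to BC: direction (1, 9/4); meets AN at Y = (-3/5, -27/20)
Y = A + t·(N−A) with t = 49/40

t = 49/40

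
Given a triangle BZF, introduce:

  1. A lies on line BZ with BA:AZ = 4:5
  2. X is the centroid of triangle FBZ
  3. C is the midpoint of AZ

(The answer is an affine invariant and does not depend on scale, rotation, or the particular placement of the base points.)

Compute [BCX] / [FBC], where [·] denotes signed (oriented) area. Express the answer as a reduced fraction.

Work in coordinates with B = (0, 0), Z = (1, 0), F = (0, 1).
1. A lies on line BZ with BA:AZ = 4:5 ⇒ A = (4/9, 0)
2. X is the centroid of triangle FBZ ⇒ X = (1/3, 1/3)
3. C is the midpoint of AZ ⇒ C = (13/18, 0)
2·[BCX] = 13/54, 2·[FBC] = 13/18
[BCX]:[FBC] = 13/54:13/18 = 1/3

[BCX]:[FBC] = 1/3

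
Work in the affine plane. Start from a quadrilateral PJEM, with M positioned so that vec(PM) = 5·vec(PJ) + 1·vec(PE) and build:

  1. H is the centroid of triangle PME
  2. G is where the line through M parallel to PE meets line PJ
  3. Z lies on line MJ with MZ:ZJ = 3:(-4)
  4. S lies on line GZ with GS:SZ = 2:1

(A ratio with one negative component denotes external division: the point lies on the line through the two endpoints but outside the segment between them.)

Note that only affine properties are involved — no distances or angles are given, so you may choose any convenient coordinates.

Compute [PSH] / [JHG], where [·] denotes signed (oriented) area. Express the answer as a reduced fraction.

[PSH]:[JHG] = -19/12

Set P = (0, 0), J = (1, 0), E = (0, 1), M = (5, 1); any affine frame gives the same invariant.
1. H is the centroid of triangle PME ⇒ H = (5/3, 2/3)
2. G is where the line through M parallel to PE meets line PJ ⇒ G = (5, 0)
3. Z lies on line MJ with MZ:ZJ = 3:(-4) ⇒ Z = (17, 4)
4. S lies on line GZ with GS:SZ = 2:1 ⇒ S = (13, 8/3)
2·[PSH] = 38/9, 2·[JHG] = -8/3
[PSH]:[JHG] = 38/9:-8/3 = -19/12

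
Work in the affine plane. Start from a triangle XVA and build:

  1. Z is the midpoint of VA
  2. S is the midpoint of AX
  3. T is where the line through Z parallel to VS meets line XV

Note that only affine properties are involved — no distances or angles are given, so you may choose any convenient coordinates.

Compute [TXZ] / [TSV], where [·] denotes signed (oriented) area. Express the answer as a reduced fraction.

Assign X = (0, 0), V = (1, 0), A = (0, 1) — the answer is frame-independent, so this choice is without loss of generality.
1. Z is the midpoint of VA ⇒ Z = (1/2, 1/2)
2. S is the midpoint of AX ⇒ S = (0, 1/2)
3. T is where the line through Z parallel to VS meets line XV ⇒ T = (3/2, 0)
2·[TXZ] = -3/4, 2·[TSV] = 1/4
[TXZ]:[TSV] = -3/4:1/4 = -3

[TXZ]:[TSV] = -3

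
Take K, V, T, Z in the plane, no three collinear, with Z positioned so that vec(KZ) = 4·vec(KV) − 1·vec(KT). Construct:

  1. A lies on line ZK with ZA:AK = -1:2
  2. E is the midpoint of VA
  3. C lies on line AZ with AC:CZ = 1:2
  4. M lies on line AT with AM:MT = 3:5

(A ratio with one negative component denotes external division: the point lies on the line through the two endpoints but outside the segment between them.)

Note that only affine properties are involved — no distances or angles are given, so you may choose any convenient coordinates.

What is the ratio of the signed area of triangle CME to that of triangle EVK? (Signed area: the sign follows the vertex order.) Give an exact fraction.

Assign K = (0, 0), V = (1, 0), T = (0, 1), Z = (4, -1) — the answer is frame-independent, so this choice is without loss of generality.
1. A lies on line ZK with ZA:AK = -1:2 ⇒ A = (8, -2)
2. E is the midpoint of VA ⇒ E = (9/2, -1)
3. C lies on line AZ with AC:CZ = 1:2 ⇒ C = (20/3, -5/3)
4. M lies on line AT with AM:MT = 3:5 ⇒ M = (5, -7/8)
2·[CME] = 29/48, 2·[EVK] = 1
[CME]:[EVK] = 29/48:1 = 29/48

[CME]:[EVK] = 29/48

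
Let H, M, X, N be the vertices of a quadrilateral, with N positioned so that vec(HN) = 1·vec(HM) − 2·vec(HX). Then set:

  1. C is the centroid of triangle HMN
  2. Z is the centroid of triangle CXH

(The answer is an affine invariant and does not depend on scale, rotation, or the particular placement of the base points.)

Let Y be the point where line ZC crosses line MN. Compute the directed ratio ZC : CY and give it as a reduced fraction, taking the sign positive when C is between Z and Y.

ZC:CY = 4/3

Assign H = (0, 0), M = (1, 0), X = (0, 1), N = (1, -2) — the answer is frame-independent, so this choice is without loss of generality.
1. C is the centroid of triangle HMN ⇒ C = (2/3, -2/3)
2. Z is the centroid of triangle CXH ⇒ Z = (2/9, 1/9)
line ZC meets MN at Y = (1, -5/4)
C = Z + t·(Y−Z) with t = 4/7, so ZC:CY = 4/7:3/7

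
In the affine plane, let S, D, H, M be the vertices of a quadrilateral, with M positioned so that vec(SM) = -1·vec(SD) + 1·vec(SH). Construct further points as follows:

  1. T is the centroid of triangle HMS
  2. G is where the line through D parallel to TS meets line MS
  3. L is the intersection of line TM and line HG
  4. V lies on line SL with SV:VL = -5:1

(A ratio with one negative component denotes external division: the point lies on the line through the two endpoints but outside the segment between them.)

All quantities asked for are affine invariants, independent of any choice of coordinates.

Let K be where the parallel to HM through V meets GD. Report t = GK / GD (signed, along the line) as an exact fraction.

t = 37/32

Work in coordinates with S = (0, 0), D = (1, 0), H = (0, 1), M = (-1, 1).
1. T is the centroid of triangle HMS ⇒ T = (-1/3, 2/3)
2. G is where the line through D parallel to TS meets line MS ⇒ G = (2, -2)
3. L is the intersection of line TM and line HG ⇒ L = (1/2, 1/4)
4. V lies on line SL with SV:VL = -5:1 ⇒ V = (5/8, 5/16)
through V parallel to HM: direction (-1, 0); meets GD at K = (27/32, 5/16)
K = G + t·(D−G) with t = 37/32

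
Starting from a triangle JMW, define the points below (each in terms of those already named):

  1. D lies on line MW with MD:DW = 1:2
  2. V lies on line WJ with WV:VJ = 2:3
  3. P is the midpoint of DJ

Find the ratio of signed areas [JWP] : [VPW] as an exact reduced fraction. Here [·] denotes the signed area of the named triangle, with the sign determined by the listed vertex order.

[JWP]:[VPW] = -5/2

Work in coordinates with J = (0, 0), M = (1, 0), W = (0, 1).
1. D lies on line MW with MD:DW = 1:2 ⇒ D = (2/3, 1/3)
2. V lies on line WJ with WV:VJ = 2:3 ⇒ V = (0, 3/5)
3. P is the midpoint of DJ ⇒ P = (1/3, 1/6)
2·[JWP] = -1/3, 2·[VPW] = 2/15
[JWP]:[VPW] = -1/3:2/15 = -5/2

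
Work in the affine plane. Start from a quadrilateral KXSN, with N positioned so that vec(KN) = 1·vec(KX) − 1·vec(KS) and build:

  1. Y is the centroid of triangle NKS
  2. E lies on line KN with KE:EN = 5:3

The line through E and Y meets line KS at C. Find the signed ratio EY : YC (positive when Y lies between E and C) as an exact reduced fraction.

Work in coordinates with K = (0, 0), X = (1, 0), S = (0, 1), N = (1, -1).
1. Y is the centroid of triangle NKS ⇒ Y = (1/3, 0)
2. E lies on line KN with KE:EN = 5:3 ⇒ E = (5/8, -5/8)
line EY meets KS at C = (0, 5/7)
Y = E + t·(C−E) with t = 7/15, so EY:YC = 7/15:8/15

EY:YC = 7/8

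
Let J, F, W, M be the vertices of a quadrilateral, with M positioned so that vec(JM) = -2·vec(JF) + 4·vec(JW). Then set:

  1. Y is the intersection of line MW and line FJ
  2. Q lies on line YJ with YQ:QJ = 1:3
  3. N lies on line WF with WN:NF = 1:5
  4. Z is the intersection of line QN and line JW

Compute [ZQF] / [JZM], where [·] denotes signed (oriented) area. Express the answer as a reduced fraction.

Assign J = (0, 0), F = (1, 0), W = (0, 1), M = (-2, 4) — the answer is frame-independent, so this choice is without loss of generality.
1. Y is the intersection of line MW and line FJ ⇒ Y = (2/3, 0)
2. Q lies on line YJ with YQ:QJ = 1:3 ⇒ Q = (1/2, 0)
3. N lies on line WF with WN:NF = 1:5 ⇒ N = (1/6, 5/6)
4. Z is the intersection of line QN and line JW ⇒ Z = (0, 5/4)
2·[ZQF] = 5/8, 2·[JZM] = 5/2
[ZQF]:[JZM] = 5/8:5/2 = 1/4

[ZQF]:[JZM] = 1/4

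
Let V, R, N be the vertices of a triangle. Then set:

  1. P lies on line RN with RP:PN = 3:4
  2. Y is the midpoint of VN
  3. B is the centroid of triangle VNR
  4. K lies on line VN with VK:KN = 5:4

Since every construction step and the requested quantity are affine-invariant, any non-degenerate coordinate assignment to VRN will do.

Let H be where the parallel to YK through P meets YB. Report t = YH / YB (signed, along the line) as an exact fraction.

t = 12/7

Assign V = (0, 0), R = (1, 0), N = (0, 1) — the answer is frame-independent, so this choice is without loss of generality.
1. P lies on line RN with RP:PN = 3:4 ⇒ P = (4/7, 3/7)
2. Y is the midpoint of VN ⇒ Y = (0, 1/2)
3. B is the centroid of triangle VNR ⇒ B = (1/3, 1/3)
4. K lies on line VN with VK:KN = 5:4 ⇒ K = (0, 5/9)
through P parallel to YK: direction (0, 1/18); meets YB at H = (4/7, 3/14)
H = Y + t·(B−Y) with t = 12/7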